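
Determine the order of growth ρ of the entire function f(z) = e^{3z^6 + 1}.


|e^{3z^6 + 1}| = e^{Re(3·z^6) + 1} ≤ e^{3|z|^6 + 1} = e^{3r^6 + 1} on |z| = r, so ρ ≤ 6. Choosing z on |z|=r so that 3·z^6 is real positive (always possible by picking arg z appropriately) gives |f(z)| = e^{3r^6 + 1}, matching the bound. The additive constant 1 does not affect log log M(r) ~ 6·log r. Hence ρ = 6.
Therefore ρ = 6.

Order ρ = 6.


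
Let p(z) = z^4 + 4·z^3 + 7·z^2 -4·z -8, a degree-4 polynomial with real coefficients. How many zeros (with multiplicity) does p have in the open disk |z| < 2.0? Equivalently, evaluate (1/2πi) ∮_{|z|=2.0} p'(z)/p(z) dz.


The zeros of p are: -1, (-2 + 2i), (-2 - 2i), 1.
Their magnitudes are: 1, 2.828, 2.828, 1.
Zeros with |z| < R = 2.0: -1, 1.
Count = 2.
By the argument principle, (1/2πi) ∮_{|z|=R} p'(z)/p(z) dz equals exactly this count.

Number of zeros inside |z| < 2.0: 2.


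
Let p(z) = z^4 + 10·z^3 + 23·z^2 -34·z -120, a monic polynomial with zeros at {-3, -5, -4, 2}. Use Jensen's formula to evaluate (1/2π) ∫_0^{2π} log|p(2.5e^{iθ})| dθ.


Zeros: -5, -4, -3, 2; r = 2.5.
Inside |z| < r: 2. Outside (|z| ≥ r): -5, -4, -3.
p(0) = -120, so log|p(0)| = log(120) = 4.7875.
Apply Jensen: I(r) = log|p(0)| + Σ_k log(r/|z_k|), summed over zeros inside |z| < r.
  log(r/|z_k|) for z_k = 2: log(2.5/2) = 0.2231
  Outside zeros (-5, -4, -3) contribute nothing to the Jensen sum.
Sum over inside zeros: 0.2231.
I(r) = log|p(0)| + (inside sum) = 4.7875 + 0.2231 = 5.0106.
Note: since some zeros are outside |z| ≤ r, the simplified n·log(r) form does NOT apply — only the inside zeros contribute.

I(r) ≈ 5.0106.


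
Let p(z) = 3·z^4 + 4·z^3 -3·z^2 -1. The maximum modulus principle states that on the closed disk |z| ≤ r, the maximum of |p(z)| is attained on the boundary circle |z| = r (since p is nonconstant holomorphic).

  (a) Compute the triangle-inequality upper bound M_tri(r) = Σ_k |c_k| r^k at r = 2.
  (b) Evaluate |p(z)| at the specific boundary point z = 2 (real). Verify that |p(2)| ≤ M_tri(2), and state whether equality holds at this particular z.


Coefficients: c_0 = -1, c_1 = 0, c_2 = -3, c_3 = 4, c_4 = 3. Radius r = 2.
Part (a). Triangle bound: M_tri(r) = Σ_k |c_k| r^k
  = |-1|·2^0 + |0|·2^1 + |-3|·2^2 + |4|·2^3 + |3|·2^4
  = 1 + 0 + 12 + 32 + 48 = 93.
This bounds M(r) := max_{|z|=r} |p(z)| from above; equality holds iff all terms c_k z^k can be made to align in phase at a single z on |z|=r.
Part (b). At z = 2 (real, on the circle |z| = r):
  p(2) = (-1)·2^0 + (0)·2^1 + (-3)·2^2 + (4)·2^3 + (3)·2^4 = 67.
  |p(2)| = 67.
Check: |p(2)| = 67 ≤ 93 = M_tri(2). ✓ Equality does not hold at z = 2 (the coefficients have mixed signs, so the terms do not all align in phase there).

M_tri(2) = 93; |p(2)| = 67; equality at z=2: no.


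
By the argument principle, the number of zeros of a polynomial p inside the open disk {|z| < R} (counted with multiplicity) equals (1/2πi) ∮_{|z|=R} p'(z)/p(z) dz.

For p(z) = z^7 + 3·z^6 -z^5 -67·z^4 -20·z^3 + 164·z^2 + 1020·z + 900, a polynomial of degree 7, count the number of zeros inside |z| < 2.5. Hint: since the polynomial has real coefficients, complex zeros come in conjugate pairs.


The zeros of p are: -1, (3 + 1i), (3 - 1i), (-3 + 3i), (-3 - 3i), (-1 + 2i), (-1 - 2i).
Their magnitudes are: 1, 3.162, 3.162, 4.243, 4.243, 2.236, 2.236.
Zeros with |z| < R = 2.5: -1, (-1 + 2i), (-1 - 2i).
Count = 3.
By the argument principle, (1/2πi) ∮_{|z|=R} p'(z)/p(z) dz equals exactly this count.

Number of zeros inside |z| < 2.5: 3.


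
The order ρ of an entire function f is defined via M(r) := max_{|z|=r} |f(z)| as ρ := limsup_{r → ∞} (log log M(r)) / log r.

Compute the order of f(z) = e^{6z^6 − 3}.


|e^{6z^6 − 3}| = e^{Re(6·z^6) + -3} ≤ e^{6|z|^6 + -3} = e^{6r^6 + -3} on |z| = r, so ρ ≤ 6. Choosing z on |z|=r so that 6·z^6 is real positive (always possible by picking arg z appropriately) gives |f(z)| = e^{6r^6 + -3}, matching the bound. The additive constant -3 does not affect log log M(r) ~ 6·log r. Hence ρ = 6.
Therefore ρ = 6.

Order ρ = 6.


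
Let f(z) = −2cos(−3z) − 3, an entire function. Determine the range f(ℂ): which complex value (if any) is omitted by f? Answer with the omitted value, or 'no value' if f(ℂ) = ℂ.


Little Picard bounds the complement of f(ℂ) to at most one point.
cos is entire and surjective onto ℂ: for every w ∈ ℂ, cos(ζ) = w has a solution ζ ∈ ℂ (e.g., via the complex inverse arccos). With ζ = −3z this gives z = ζ/(-3). Then -2·cos(−3z) takes every value in -2·ℂ = ℂ, and adding -3 is a bijection of ℂ. So f is surjective and omits no value. (Note: only on the real line is cos bounded by [−1, 1].)

Omitted value: no value.


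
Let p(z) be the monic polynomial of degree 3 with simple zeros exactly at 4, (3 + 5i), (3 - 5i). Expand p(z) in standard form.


The polynomial is p(z) = ∏_{α ∈ S} (z − α), where S = {4, (3 + 5i), (3 - 5i)}.
Expanding the product yields: p(z) = z^3 -10·z^2 + 58·z -136.
Note conjugate pairs combine to real quadratics: (z − (3+5i))(z − (3−5i)) = z² − 6z + 34.
The resulting polynomial has degree 3 and real coefficients as required.

p(z) = z^3 -10·z^2 + 58·z -136.


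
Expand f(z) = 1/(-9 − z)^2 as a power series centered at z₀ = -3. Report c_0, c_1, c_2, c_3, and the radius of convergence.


Let w = z − z₀, so z = z₀ + w.
Then -9 − z = -9 − (z₀ + w) = (-9 − z₀) − w = -6 − w.
f(z) = 1/(-6 − w)^2 = (1/(-6)^2) · (1 − w/(-6))^{−2}.
By the binomial series (1−u)^{−2} = Σ_{n≥0} C(n+1, 1) u^n for |u|<1, with u = w/(-6):
  c_n = C(n+1, 1) / (-6)^(n+2).
  c_0 = 1/(-6)^2 = 1/36.
  c_1 = 2/(-6)^3 = -1/108.
  c_2 = 3/(-6)^4 = 1/432.
  c_3 = 4/(-6)^5 = -1/1944.
The series is valid for |w/d| < 1, i.e. |z − z₀| < |d|.
Radius of convergence: R = |-9 − z₀| = |-6| = 6 (distance from z₀ to the singularity z = -9).

c_0 = 1/36, c_1 = -1/108, c_2 = 1/432, c_3 = -1/1944; R = 6.


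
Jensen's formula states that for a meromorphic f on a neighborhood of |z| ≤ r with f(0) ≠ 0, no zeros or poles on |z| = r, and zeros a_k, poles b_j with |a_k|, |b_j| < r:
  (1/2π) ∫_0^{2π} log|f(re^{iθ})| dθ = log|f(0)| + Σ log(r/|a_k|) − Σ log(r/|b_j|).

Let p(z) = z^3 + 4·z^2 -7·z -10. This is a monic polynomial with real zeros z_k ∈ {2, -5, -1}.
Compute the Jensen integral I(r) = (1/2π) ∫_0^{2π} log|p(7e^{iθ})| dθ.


Zeros: -5, -1, 2; r = 7.
Inside |z| < r: -5, -1, 2. Outside (|z| ≥ r): ∅.
p(0) = -10, so log|p(0)| = log(10) = 2.3026.
Apply Jensen: I(r) = log|p(0)| + Σ_k log(r/|z_k|), summed over zeros inside |z| < r.
  log(r/|z_k|) for z_k = 2: log(7/2) = 1.2528
  log(r/|z_k|) for z_k = -5: log(7/5) = 0.3365
  log(r/|z_k|) for z_k = -1: log(7/1) = 1.9459
Sum over inside zeros: 3.5351.
I(r) = log|p(0)| + (inside sum) = 2.3026 + 3.5351 = 5.8377.
Closed form (all zeros inside, monic): I(r) = n·log(r) = 3·log(7) = 5.8377. ✓

I(r) ≈ 5.8377.


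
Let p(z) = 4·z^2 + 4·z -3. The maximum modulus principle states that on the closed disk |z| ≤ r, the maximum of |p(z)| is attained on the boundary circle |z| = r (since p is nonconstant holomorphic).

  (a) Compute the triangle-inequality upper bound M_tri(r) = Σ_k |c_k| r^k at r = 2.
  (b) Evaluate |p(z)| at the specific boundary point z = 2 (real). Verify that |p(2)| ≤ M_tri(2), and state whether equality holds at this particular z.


Coefficients: c_0 = -3, c_1 = 4, c_2 = 4. Radius r = 2.
Part (a). Triangle bound: M_tri(r) = Σ_k |c_k| r^k
  = |-3|·2^0 + |4|·2^1 + |4|·2^2
  = 3 + 8 + 16 = 27.
This bounds M(r) := max_{|z|=r} |p(z)| from above; equality holds iff all terms c_k z^k can be made to align in phase at a single z on |z|=r.
Part (b). At z = 2 (real, on the circle |z| = r):
  p(2) = (-3)·2^0 + (4)·2^1 + (4)·2^2 = 21.
  |p(2)| = 21.
Check: |p(2)| = 21 ≤ 27 = M_tri(2). ✓ Equality does not hold at z = 2 (the coefficients have mixed signs, so the terms do not all align in phase there).

M_tri(2) = 27; |p(2)| = 21; equality at z=2: no.


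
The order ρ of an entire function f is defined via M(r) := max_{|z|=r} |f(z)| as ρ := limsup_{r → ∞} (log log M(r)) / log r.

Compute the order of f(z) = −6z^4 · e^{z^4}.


M(r) = max_{|z|=r} |-6|·|z|^4·|e^{z^4}| = 6·r^4 · e^{1r^4} (the factors attain their maxima compatibly on |z|=r). Then log M(r) = log 6 + 4·log r + 1r^4, dominated by the last term, so log log M(r) ~ 4·log r. The polynomial factor -6z^4 contributes only a log r term and does not affect the order. ρ = 4.
Therefore ρ = 4.

Order ρ = 4.


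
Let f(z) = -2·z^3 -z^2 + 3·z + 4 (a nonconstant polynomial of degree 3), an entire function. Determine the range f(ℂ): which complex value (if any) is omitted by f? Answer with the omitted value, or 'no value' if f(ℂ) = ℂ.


Little Picard bounds the complement of f(ℂ) to at most one point.
For every w ∈ ℂ, the equation p(z) − w = 0 is a nonconstant polynomial in z and hence has at least one root by the fundamental theorem of algebra. So p is surjective onto ℂ, omitting no value.

Omitted value: no value.


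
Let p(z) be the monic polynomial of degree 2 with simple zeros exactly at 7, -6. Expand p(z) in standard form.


The polynomial is p(z) = ∏_{α ∈ S} (z − α), where S = {7, -6}.
Expanding the product yields: p(z) = z^2 -z -42.
The resulting polynomial has degree 2 and real coefficients as required.

p(z) = z^2 -z -42.


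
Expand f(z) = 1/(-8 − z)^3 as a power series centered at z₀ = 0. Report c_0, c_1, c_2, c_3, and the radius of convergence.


Let w = z − z₀, so z = z₀ + w.
Then -8 − z = -8 − (z₀ + w) = (-8 − z₀) − w = -8 − w.
f(z) = 1/(-8 − w)^3 = (1/(-8)^3) · (1 − w/(-8))^{−3}.
By the binomial series (1−u)^{−3} = Σ_{n≥0} C(n+2, 2) u^n for |u|<1, with u = w/(-8):
  c_n = C(n+2, 2) / (-8)^(n+3).
  c_0 = 1/(-8)^3 = -1/512.
  c_1 = 3/(-8)^4 = 3/4096.
  c_2 = 6/(-8)^5 = -3/16384.
  c_3 = 10/(-8)^6 = 5/131072.
The series is valid for |w/d| < 1, i.e. |z − z₀| < |d|.
Radius of convergence: R = |-8 − z₀| = |-8| = 8 (distance from z₀ to the singularity z = -8).

c_0 = -1/512, c_1 = 3/4096, c_2 = -3/16384, c_3 = 5/131072; R = 8.


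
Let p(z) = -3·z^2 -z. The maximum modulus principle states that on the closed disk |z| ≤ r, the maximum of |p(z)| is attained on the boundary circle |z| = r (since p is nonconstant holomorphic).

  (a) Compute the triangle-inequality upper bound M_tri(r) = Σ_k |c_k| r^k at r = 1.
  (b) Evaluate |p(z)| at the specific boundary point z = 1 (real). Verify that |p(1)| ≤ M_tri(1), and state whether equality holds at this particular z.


Coefficients: c_0 = 0, c_1 = -1, c_2 = -3. Radius r = 1.
Part (a). Triangle bound: M_tri(r) = Σ_k |c_k| r^k
  = |0|·1^0 + |-1|·1^1 + |-3|·1^2
  = 0 + 1 + 3 = 4.
This bounds M(r) := max_{|z|=r} |p(z)| from above; equality holds iff all terms c_k z^k can be made to align in phase at a single z on |z|=r.
Part (b). At z = 1 (real, on the circle |z| = r):
  p(1) = (0)·1^0 + (-1)·1^1 + (-3)·1^2 = -4.
  |p(1)| = 4.
Since all nonzero coefficients share the same sign, |p(1)| = 4 = M_tri(1); the triangle bound is attained at z = 1, so in fact M(r) = 4.

M_tri(1) = 4; |p(1)| = 4; equality at z=1: yes.


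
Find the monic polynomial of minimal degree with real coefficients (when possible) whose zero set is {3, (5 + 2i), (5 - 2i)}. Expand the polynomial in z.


The polynomial is p(z) = ∏_{α ∈ S} (z − α), where S = {3, (5 + 2i), (5 - 2i)}.
Expanding the product yields: p(z) = z^3 -13·z^2 + 59·z -87.
Note conjugate pairs combine to real quadratics: (z − (5+2i))(z − (5−2i)) = z² − 10z + 29.
The resulting polynomial has degree 3 and real coefficients as required.

p(z) = z^3 -13·z^2 + 59·z -87.


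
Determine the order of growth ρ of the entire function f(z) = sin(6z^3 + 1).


Write sin(w) = (e^{iw} ± e^{−iw})/(2 or 2i), so |sin(w)| ≤ e^{|w|}. With w = 6z^3 + 1, |w| ≤ 6r^3 + 1 on |z|=r, giving M(r) ≤ e^{6r^3 + 1} and ρ ≤ 3. For the lower bound, choose z on |z|=r with 6z^3 purely imaginary of modulus 6r^3; then |sin(6z^3 + 1)| grows like e^{6r^3}/2, so ρ ≥ 3. Hence ρ = 3.
Therefore ρ = 3.

Order ρ = 3.


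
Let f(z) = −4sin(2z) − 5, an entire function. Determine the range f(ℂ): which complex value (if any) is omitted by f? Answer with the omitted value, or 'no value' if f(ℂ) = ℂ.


Little Picard bounds the complement of f(ℂ) to at most one point.
sin is entire and surjective onto ℂ: for every w ∈ ℂ, sin(ζ) = w has a solution ζ ∈ ℂ (e.g., via the complex inverse arcsin). With ζ = 2z this gives z = ζ/(2). Then -4·sin(2z) takes every value in -4·ℂ = ℂ, and adding -5 is a bijection of ℂ. So f is surjective and omits no value. (Note: only on the real line is sin bounded by [−1, 1].)

Omitted value: no value.


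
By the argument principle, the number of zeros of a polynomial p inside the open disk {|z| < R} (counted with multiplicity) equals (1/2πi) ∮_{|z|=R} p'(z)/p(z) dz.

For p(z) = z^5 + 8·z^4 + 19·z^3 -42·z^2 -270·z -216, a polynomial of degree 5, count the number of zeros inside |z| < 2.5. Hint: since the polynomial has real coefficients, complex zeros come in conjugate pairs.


The zeros of p are: (-3 + 3i), (-3 - 3i), 3, -4, -1.
Their magnitudes are: 4.243, 4.243, 3, 4, 1.
Zeros with |z| < R = 2.5: -1.
Count = 1.
By the argument principle, (1/2πi) ∮_{|z|=R} p'(z)/p(z) dz equals exactly this count.

Number of zeros inside |z| < 2.5: 1.


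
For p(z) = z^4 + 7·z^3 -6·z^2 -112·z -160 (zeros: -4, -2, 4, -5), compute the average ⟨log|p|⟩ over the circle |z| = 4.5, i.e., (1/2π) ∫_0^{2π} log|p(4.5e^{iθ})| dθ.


Zeros: -5, -4, -2, 4; r = 4.5.
Inside |z| < r: -4, -2, 4. Outside (|z| ≥ r): -5.
p(0) = -160, so log|p(0)| = log(160) = 5.0752.
Apply Jensen: I(r) = log|p(0)| + Σ_k log(r/|z_k|), summed over zeros inside |z| < r.
  log(r/|z_k|) for z_k = -4: log(4.5/4) = 0.1178
  log(r/|z_k|) for z_k = -2: log(4.5/2) = 0.8109
  log(r/|z_k|) for z_k = 4: log(4.5/4) = 0.1178
  Outside zeros (-5) contribute nothing to the Jensen sum.
Sum over inside zeros: 1.0465.
I(r) = log|p(0)| + (inside sum) = 5.0752 + 1.0465 = 6.1217.
Note: since some zeros are outside |z| ≤ r, the simplified n·log(r) form does NOT apply — only the inside zeros contribute.

I(r) ≈ 6.1217.


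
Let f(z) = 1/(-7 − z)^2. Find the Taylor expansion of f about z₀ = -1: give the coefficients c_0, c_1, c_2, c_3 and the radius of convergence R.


Let w = z − z₀, so z = z₀ + w.
Then -7 − z = -7 − (z₀ + w) = (-7 − z₀) − w = -6 − w.
f(z) = 1/(-6 − w)^2 = (1/(-6)^2) · (1 − w/(-6))^{−2}.
By the binomial series (1−u)^{−2} = Σ_{n≥0} C(n+1, 1) u^n for |u|<1, with u = w/(-6):
  c_n = C(n+1, 1) / (-6)^(n+2).
  c_0 = 1/(-6)^2 = 1/36.
  c_1 = 2/(-6)^3 = -1/108.
  c_2 = 3/(-6)^4 = 1/432.
  c_3 = 4/(-6)^5 = -1/1944.
The series is valid for |w/d| < 1, i.e. |z − z₀| < |d|.
Radius of convergence: R = |-7 − z₀| = |-6| = 6 (distance from z₀ to the singularity z = -7).

c_0 = 1/36, c_1 = -1/108, c_2 = 1/432, c_3 = -1/1944; R = 6.


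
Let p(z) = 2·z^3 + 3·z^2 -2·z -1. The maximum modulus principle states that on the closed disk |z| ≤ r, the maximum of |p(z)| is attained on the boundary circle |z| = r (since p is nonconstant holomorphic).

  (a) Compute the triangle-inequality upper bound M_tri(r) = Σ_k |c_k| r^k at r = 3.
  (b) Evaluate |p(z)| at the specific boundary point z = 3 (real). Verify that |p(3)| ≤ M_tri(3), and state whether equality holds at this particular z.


Coefficients: c_0 = -1, c_1 = -2, c_2 = 3, c_3 = 2. Radius r = 3.
Part (a). Triangle bound: M_tri(r) = Σ_k |c_k| r^k
  = |-1|·3^0 + |-2|·3^1 + |3|·3^2 + |2|·3^3
  = 1 + 6 + 27 + 54 = 88.
This bounds M(r) := max_{|z|=r} |p(z)| from above; equality holds iff all terms c_k z^k can be made to align in phase at a single z on |z|=r.
Part (b). At z = 3 (real, on the circle |z| = r):
  p(3) = (-1)·3^0 + (-2)·3^1 + (3)·3^2 + (2)·3^3 = 74.
  |p(3)| = 74.
Check: |p(3)| = 74 ≤ 88 = M_tri(3). ✓ Equality does not hold at z = 3 (the coefficients have mixed signs, so the terms do not all align in phase there).

M_tri(3) = 88; |p(3)| = 74; equality at z=3: no.


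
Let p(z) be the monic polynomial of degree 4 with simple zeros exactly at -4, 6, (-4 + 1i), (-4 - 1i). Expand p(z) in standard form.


The polynomial is p(z) = ∏_{α ∈ S} (z − α), where S = {-4, 6, (-4 + 1i), (-4 - 1i)}.
Expanding the product yields: p(z) = z^4 + 6·z^3 -23·z^2 -226·z -408.
Note conjugate pairs combine to real quadratics: (z − (-4+1i))(z − (-4−1i)) = z² + 8z + 17.
The resulting polynomial has degree 4 and real coefficients as required.

p(z) = z^4 + 6·z^3 -23·z^2 -226·z -408.


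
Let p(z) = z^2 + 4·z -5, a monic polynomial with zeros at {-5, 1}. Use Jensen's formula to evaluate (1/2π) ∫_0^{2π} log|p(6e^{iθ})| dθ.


Zeros: -5, 1; r = 6.
Inside |z| < r: -5, 1. Outside (|z| ≥ r): ∅.
p(0) = -5, so log|p(0)| = log(5) = 1.6094.
Apply Jensen: I(r) = log|p(0)| + Σ_k log(r/|z_k|), summed over zeros inside |z| < r.
  log(r/|z_k|) for z_k = -5: log(6/5) = 0.1823
  log(r/|z_k|) for z_k = 1: log(6/1) = 1.7918
Sum over inside zeros: 1.9741.
I(r) = log|p(0)| + (inside sum) = 1.6094 + 1.9741 = 3.5835.
Closed form (all zeros inside, monic): I(r) = n·log(r) = 2·log(6) = 3.5835. ✓

I(r) ≈ 3.5835.


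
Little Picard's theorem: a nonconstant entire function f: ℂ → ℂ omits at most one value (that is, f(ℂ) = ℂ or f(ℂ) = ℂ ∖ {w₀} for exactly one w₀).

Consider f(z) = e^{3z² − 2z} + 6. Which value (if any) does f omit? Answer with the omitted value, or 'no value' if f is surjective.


Little Picard bounds the complement of f(ℂ) to at most one point.
The exponent g(z) = 3z² − 2z is a nonconstant polynomial, hence surjective onto ℂ. So e^{g(z)} takes every value in {e^w : w ∈ ℂ} = ℂ ∖ {0}. Adding 6 shifts the range to ℂ ∖ {6}. f omits exactly 6.

Omitted value: 6.


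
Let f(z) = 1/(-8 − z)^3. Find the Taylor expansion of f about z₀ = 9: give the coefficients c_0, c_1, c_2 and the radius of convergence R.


Let w = z − z₀, so z = z₀ + w.
Then -8 − z = -8 − (z₀ + w) = (-8 − z₀) − w = -17 − w.
f(z) = 1/(-17 − w)^3 = (1/(-17)^3) · (1 − w/(-17))^{−3}.
By the binomial series (1−u)^{−3} = Σ_{n≥0} C(n+2, 2) u^n for |u|<1, with u = w/(-17):
  c_n = C(n+2, 2) / (-17)^(n+3).
  c_0 = 1/(-17)^3 = -1/4913.
  c_1 = 3/(-17)^4 = 3/83521.
  c_2 = 6/(-17)^5 = -6/1419857.
The series is valid for |w/d| < 1, i.e. |z − z₀| < |d|.
Radius of convergence: R = |-8 − z₀| = |-17| = 17 (distance from z₀ to the singularity z = -8).

c_0 = -1/4913, c_1 = 3/83521, c_2 = -6/1419857; R = 17.


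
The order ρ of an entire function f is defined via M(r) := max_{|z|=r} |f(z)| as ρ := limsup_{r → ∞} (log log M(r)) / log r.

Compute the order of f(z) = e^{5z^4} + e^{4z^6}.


Each summand is entire of order 4 and 6 respectively (as in the single-exponential case). The order of a sum is at most the max of the orders, so ρ ≤ 6. For the lower bound: on |z|=r choose arg z so that 4z^6 is real positive; then |e^{4z^6}| = e^{4r^6} while |e^{5z^4}| ≤ e^{5r^4} = o(e^{4r^6}). So |f| ≥ e^{4r^6}(1 − o(1)) and ρ ≥ 6. Hence ρ = max(4, 6) = 6.
Therefore ρ = 6.

Order ρ = 6.


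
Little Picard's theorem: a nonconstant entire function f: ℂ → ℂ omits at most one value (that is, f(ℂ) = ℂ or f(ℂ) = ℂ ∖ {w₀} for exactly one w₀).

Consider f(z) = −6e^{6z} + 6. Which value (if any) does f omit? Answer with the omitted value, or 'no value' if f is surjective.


Little Picard bounds the complement of f(ℂ) to at most one point.
e^{6z} is never zero on ℂ, so -6·e^{6z} takes every value in ℂ ∖ {0}. Adding 6 shifts the range to ℂ ∖ {6}. Thus f omits exactly the value 6.

Omitted value: 6.


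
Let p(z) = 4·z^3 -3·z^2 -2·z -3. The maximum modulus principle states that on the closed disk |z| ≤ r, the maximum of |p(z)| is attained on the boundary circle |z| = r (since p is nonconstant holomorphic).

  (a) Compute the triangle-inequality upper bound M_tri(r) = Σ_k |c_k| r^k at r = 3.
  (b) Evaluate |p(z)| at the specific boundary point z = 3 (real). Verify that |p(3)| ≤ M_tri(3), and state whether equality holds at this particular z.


Coefficients: c_0 = -3, c_1 = -2, c_2 = -3, c_3 = 4. Radius r = 3.
Part (a). Triangle bound: M_tri(r) = Σ_k |c_k| r^k
  = |-3|·3^0 + |-2|·3^1 + |-3|·3^2 + |4|·3^3
  = 3 + 6 + 27 + 108 = 144.
This bounds M(r) := max_{|z|=r} |p(z)| from above; equality holds iff all terms c_k z^k can be made to align in phase at a single z on |z|=r.
Part (b). At z = 3 (real, on the circle |z| = r):
  p(3) = (-3)·3^0 + (-2)·3^1 + (-3)·3^2 + (4)·3^3 = 72.
  |p(3)| = 72.
Check: |p(3)| = 72 ≤ 144 = M_tri(3). ✓ Equality does not hold at z = 3 (the coefficients have mixed signs, so the terms do not all align in phase there).

M_tri(3) = 144; |p(3)| = 72; equality at z=3: no.


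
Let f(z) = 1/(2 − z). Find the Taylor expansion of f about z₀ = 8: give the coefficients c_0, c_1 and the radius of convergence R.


Let w = z − z₀, so z = z₀ + w.
Then 2 − z = 2 − (z₀ + w) = (2 − z₀) − w = -6 − w.
f(z) = 1/(-6 − w) = (1/(-6)) · 1/(1 − w/(-6)) = Σ_{n≥0} w^n / (-6)^(n+1).
So c_n = 1/(-6)^(n+1):
  c_0 = 1/(-6)^1 = -1/6.
  c_1 = 1/(-6)^2 = 1/36.
The series is valid for |w/d| < 1, i.e. |z − z₀| < |d|.
Radius of convergence: R = |2 − z₀| = |-6| = 6 (distance from z₀ to the singularity z = 2).

c_0 = -1/6, c_1 = 1/36; R = 6.


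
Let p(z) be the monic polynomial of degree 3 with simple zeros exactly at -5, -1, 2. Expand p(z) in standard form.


The polynomial is p(z) = ∏_{α ∈ S} (z − α), where S = {-5, -1, 2}.
Expanding the product yields: p(z) = z^3 + 4·z^2 -7·z -10.
The resulting polynomial has degree 3 and real coefficients as required.

p(z) = z^3 + 4·z^2 -7·z -10.


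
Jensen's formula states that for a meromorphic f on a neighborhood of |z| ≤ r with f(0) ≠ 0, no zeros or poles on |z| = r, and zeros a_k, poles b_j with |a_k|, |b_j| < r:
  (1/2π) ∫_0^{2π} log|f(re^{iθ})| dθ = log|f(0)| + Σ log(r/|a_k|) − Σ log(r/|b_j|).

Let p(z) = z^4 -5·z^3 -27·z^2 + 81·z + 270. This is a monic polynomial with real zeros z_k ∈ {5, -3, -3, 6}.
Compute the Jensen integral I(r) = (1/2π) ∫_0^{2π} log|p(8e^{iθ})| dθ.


Zeros: -3, -3, 5, 6; r = 8.
Inside |z| < r: -3, -3, 5, 6. Outside (|z| ≥ r): ∅.
p(0) = 270, so log|p(0)| = log(270) = 5.5984.
Apply Jensen: I(r) = log|p(0)| + Σ_k log(r/|z_k|), summed over zeros inside |z| < r.
  log(r/|z_k|) for z_k = 5: log(8/5) = 0.4700
  log(r/|z_k|) for z_k = -3: log(8/3) = 0.9808
  log(r/|z_k|) for z_k = -3: log(8/3) = 0.9808
  log(r/|z_k|) for z_k = 6: log(8/6) = 0.2877
Sum over inside zeros: 2.7193.
I(r) = log|p(0)| + (inside sum) = 5.5984 + 2.7193 = 8.3178.
Closed form (all zeros inside, monic): I(r) = n·log(r) = 4·log(8) = 8.3178. ✓

I(r) ≈ 8.3178.


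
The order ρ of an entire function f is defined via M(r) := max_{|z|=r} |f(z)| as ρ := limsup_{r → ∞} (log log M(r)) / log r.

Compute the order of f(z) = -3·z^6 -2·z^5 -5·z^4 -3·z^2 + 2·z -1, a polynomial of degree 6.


|f(z)| ≤ Σ|c_k|·r^k = O(r^6) as r → ∞. Polynomial growth is O(e^{r^ε}) for every ε > 0 (since r^6/e^{r^ε} → 0), so ρ ≤ ε for all ε > 0, i.e. ρ = 0. Every nonconstant polynomial has order 0.
Therefore ρ = 0.

Order ρ = 0.


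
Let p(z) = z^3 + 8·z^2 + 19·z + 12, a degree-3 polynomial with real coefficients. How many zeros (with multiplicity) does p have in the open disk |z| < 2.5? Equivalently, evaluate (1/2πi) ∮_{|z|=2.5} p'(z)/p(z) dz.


The zeros of p are: -1, -4, -3.
Their magnitudes are: 1, 4, 3.
Zeros with |z| < R = 2.5: -1.
Count = 1.
By the argument principle, (1/2πi) ∮_{|z|=R} p'(z)/p(z) dz equals exactly this count.

Number of zeros inside |z| < 2.5: 1.


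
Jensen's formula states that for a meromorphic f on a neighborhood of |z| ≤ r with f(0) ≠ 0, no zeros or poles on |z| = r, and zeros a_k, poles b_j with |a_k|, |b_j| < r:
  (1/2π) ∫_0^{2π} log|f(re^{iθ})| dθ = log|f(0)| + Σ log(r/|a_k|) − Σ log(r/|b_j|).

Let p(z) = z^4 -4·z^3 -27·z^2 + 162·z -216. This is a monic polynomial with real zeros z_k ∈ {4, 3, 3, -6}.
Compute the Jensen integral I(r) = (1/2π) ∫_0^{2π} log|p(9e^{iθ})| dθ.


Zeros: -6, 3, 3, 4; r = 9.
Inside |z| < r: -6, 3, 3, 4. Outside (|z| ≥ r): ∅.
p(0) = -216, so log|p(0)| = log(216) = 5.3753.
Apply Jensen: I(r) = log|p(0)| + Σ_k log(r/|z_k|), summed over zeros inside |z| < r.
  log(r/|z_k|) for z_k = 4: log(9/4) = 0.8109
  log(r/|z_k|) for z_k = 3: log(9/3) = 1.0986
  log(r/|z_k|) for z_k = 3: log(9/3) = 1.0986
  log(r/|z_k|) for z_k = -6: log(9/6) = 0.4055
Sum over inside zeros: 3.4136.
I(r) = log|p(0)| + (inside sum) = 5.3753 + 3.4136 = 8.7889.
Closed form (all zeros inside, monic): I(r) = n·log(r) = 4·log(9) = 8.7889. ✓

I(r) ≈ 8.7889.


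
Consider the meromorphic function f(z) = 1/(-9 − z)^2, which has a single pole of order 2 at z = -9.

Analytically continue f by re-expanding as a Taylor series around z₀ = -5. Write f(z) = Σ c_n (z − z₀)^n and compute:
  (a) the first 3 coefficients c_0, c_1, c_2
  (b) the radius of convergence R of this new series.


Let w = z − z₀, so z = z₀ + w.
Then -9 − z = -9 − (z₀ + w) = (-9 − z₀) − w = -4 − w.
f(z) = 1/(-4 − w)^2 = (1/(-4)^2) · (1 − w/(-4))^{−2}.
By the binomial series (1−u)^{−2} = Σ_{n≥0} C(n+1, 1) u^n for |u|<1, with u = w/(-4):
  c_n = C(n+1, 1) / (-4)^(n+2).
  c_0 = 1/(-4)^2 = 1/16.
  c_1 = 2/(-4)^3 = -1/32.
  c_2 = 3/(-4)^4 = 3/256.
The series is valid for |w/d| < 1, i.e. |z − z₀| < |d|.
Radius of convergence: R = |-9 − z₀| = |-4| = 4 (distance from z₀ to the singularity z = -9).

c_0 = 1/16, c_1 = -1/32, c_2 = 3/256; R = 4.


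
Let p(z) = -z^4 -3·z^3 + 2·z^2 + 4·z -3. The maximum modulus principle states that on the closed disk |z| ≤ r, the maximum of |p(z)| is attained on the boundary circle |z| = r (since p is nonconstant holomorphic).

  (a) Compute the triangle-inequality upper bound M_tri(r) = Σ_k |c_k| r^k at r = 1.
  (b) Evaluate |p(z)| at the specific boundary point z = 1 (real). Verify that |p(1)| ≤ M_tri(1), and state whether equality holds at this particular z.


Coefficients: c_0 = -3, c_1 = 4, c_2 = 2, c_3 = -3, c_4 = -1. Radius r = 1.
Part (a). Triangle bound: M_tri(r) = Σ_k |c_k| r^k
  = |-3|·1^0 + |4|·1^1 + |2|·1^2 + |-3|·1^3 + |-1|·1^4
  = 3 + 4 + 2 + 3 + 1 = 13.
This bounds M(r) := max_{|z|=r} |p(z)| from above; equality holds iff all terms c_k z^k can be made to align in phase at a single z on |z|=r.
Part (b). At z = 1 (real, on the circle |z| = r):
  p(1) = (-3)·1^0 + (4)·1^1 + (2)·1^2 + (-3)·1^3 + (-1)·1^4 = -1.
  |p(1)| = 1.
Check: |p(1)| = 1 ≤ 13 = M_tri(1). ✓ Equality does not hold at z = 1 (the coefficients have mixed signs, so the terms do not all align in phase there).

M_tri(1) = 13; |p(1)| = 1; equality at z=1: no.


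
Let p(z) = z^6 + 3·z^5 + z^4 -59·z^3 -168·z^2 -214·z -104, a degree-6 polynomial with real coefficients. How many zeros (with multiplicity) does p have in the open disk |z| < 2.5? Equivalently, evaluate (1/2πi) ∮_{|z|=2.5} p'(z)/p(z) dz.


The zeros of p are: 4, (-1 + 1i), (-1 - 1i), (-2 + 3i), (-2 - 3i), -1.
Their magnitudes are: 4, 1.414, 1.414, 3.606, 3.606, 1.
Zeros with |z| < R = 2.5: (-1 + 1i), (-1 - 1i), -1.
Count = 3.
By the argument principle, (1/2πi) ∮_{|z|=R} p'(z)/p(z) dz equals exactly this count.

Number of zeros inside |z| < 2.5: 3.


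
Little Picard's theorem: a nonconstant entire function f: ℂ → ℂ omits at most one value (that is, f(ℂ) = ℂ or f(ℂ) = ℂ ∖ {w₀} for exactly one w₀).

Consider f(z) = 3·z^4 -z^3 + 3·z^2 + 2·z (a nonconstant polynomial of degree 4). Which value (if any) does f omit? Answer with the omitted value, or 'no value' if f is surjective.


Little Picard bounds the complement of f(ℂ) to at most one point.
For every w ∈ ℂ, the equation p(z) − w = 0 is a nonconstant polynomial in z and hence has at least one root by the fundamental theorem of algebra. So p is surjective onto ℂ, omitting no value.

Omitted value: no value.


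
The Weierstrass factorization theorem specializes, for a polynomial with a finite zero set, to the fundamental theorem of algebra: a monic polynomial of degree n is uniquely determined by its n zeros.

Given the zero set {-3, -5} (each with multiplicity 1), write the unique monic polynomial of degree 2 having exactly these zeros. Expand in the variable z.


The polynomial is p(z) = ∏_{α ∈ S} (z − α), where S = {-3, -5}.
Expanding the product yields: p(z) = z^2 + 8·z + 15.
The resulting polynomial has degree 2 and real coefficients as required.

p(z) = z^2 + 8·z + 15.


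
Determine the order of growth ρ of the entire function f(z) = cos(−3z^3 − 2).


Write cos(w) = (e^{iw} ± e^{−iw})/(2 or 2i), so |cos(w)| ≤ e^{|w|}. With w = −3z^3 − 2, |w| ≤ 3r^3 + 2 on |z|=r, giving M(r) ≤ e^{3r^3 + 2} and ρ ≤ 3. For the lower bound, choose z on |z|=r with -3z^3 purely imaginary of modulus 3r^3; then |cos(−3z^3 − 2)| grows like e^{3r^3}/2, so ρ ≥ 3. Hence ρ = 3.
Therefore ρ = 3.

Order ρ = 3.


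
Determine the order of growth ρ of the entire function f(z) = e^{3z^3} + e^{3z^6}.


Each summand is entire of order 3 and 6 respectively (as in the single-exponential case). The order of a sum is at most the max of the orders, so ρ ≤ 6. For the lower bound: on |z|=r choose arg z so that 3z^6 is real positive; then |e^{3z^6}| = e^{3r^6} while |e^{3z^3}| ≤ e^{3r^3} = o(e^{3r^6}). So |f| ≥ e^{3r^6}(1 − o(1)) and ρ ≥ 6. Hence ρ = max(3, 6) = 6.
Therefore ρ = 6.

Order ρ = 6.


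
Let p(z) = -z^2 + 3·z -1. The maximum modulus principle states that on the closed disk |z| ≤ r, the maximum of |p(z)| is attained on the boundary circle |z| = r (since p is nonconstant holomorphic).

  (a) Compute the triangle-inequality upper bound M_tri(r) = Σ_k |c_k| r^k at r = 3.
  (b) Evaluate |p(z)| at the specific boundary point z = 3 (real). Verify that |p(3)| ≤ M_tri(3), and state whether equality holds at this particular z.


Coefficients: c_0 = -1, c_1 = 3, c_2 = -1. Radius r = 3.
Part (a). Triangle bound: M_tri(r) = Σ_k |c_k| r^k
  = |-1|·3^0 + |3|·3^1 + |-1|·3^2
  = 1 + 9 + 9 = 19.
This bounds M(r) := max_{|z|=r} |p(z)| from above; equality holds iff all terms c_k z^k can be made to align in phase at a single z on |z|=r.
Part (b). At z = 3 (real, on the circle |z| = r):
  p(3) = (-1)·3^0 + (3)·3^1 + (-1)·3^2 = -1.
  |p(3)| = 1.
Check: |p(3)| = 1 ≤ 19 = M_tri(3). ✓ Equality does not hold at z = 3 (the coefficients have mixed signs, so the terms do not all align in phase there).

M_tri(3) = 19; |p(3)| = 1; equality at z=3: no.


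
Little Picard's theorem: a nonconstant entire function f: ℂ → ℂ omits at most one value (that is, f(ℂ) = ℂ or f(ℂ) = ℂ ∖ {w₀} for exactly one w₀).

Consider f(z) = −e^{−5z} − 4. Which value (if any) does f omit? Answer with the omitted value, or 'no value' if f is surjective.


Little Picard bounds the complement of f(ℂ) to at most one point.
e^{−5z} is never zero on ℂ, so -1·e^{−5z} takes every value in ℂ ∖ {0}. Adding -4 shifts the range to ℂ ∖ {-4}. Thus f omits exactly the value -4.

Omitted value: -4.


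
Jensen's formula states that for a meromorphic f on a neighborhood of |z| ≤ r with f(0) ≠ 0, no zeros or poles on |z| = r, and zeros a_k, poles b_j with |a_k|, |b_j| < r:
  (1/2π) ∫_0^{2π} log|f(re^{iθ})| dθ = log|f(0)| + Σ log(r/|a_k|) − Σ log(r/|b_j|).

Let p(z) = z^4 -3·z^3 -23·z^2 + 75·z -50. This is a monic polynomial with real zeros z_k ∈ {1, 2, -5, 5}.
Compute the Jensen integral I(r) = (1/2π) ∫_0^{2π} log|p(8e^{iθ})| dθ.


Zeros: -5, 1, 2, 5; r = 8.
Inside |z| < r: -5, 1, 2, 5. Outside (|z| ≥ r): ∅.
p(0) = -50, so log|p(0)| = log(50) = 3.9120.
Apply Jensen: I(r) = log|p(0)| + Σ_k log(r/|z_k|), summed over zeros inside |z| < r.
  log(r/|z_k|) for z_k = 1: log(8/1) = 2.0794
  log(r/|z_k|) for z_k = 2: log(8/2) = 1.3863
  log(r/|z_k|) for z_k = -5: log(8/5) = 0.4700
  log(r/|z_k|) for z_k = 5: log(8/5) = 0.4700
Sum over inside zeros: 4.4057.
I(r) = log|p(0)| + (inside sum) = 3.9120 + 4.4057 = 8.3178.
Closed form (all zeros inside, monic): I(r) = n·log(r) = 4·log(8) = 8.3178. ✓

I(r) ≈ 8.3178.


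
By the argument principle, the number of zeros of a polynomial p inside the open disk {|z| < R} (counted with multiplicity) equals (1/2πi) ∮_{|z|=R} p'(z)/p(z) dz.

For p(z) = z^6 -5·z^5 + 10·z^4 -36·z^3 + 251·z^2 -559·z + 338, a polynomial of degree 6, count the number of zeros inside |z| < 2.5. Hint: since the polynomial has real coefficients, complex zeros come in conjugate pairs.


The zeros of p are: 2, (3 + 2i), (3 - 2i), 1, (-2 + 3i), (-2 - 3i).
Their magnitudes are: 2, 3.606, 3.606, 1, 3.606, 3.606.
Zeros with |z| < R = 2.5: 2, 1.
Count = 2.
By the argument principle, (1/2πi) ∮_{|z|=R} p'(z)/p(z) dz equals exactly this count.

Number of zeros inside |z| < 2.5: 2.


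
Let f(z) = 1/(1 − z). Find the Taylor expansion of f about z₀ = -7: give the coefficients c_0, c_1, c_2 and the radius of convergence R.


Let w = z − z₀, so z = z₀ + w.
Then 1 − z = 1 − (z₀ + w) = (1 − z₀) − w = 8 − w.
f(z) = 1/(8 − w) = (1/(8)) · 1/(1 − w/(8)) = Σ_{n≥0} w^n / (8)^(n+1).
So c_n = 1/(8)^(n+1):
  c_0 = 1/(8)^1 = 1/8.
  c_1 = 1/(8)^2 = 1/64.
  c_2 = 1/(8)^3 = 1/512.
The series is valid for |w/d| < 1, i.e. |z − z₀| < |d|.
Radius of convergence: R = |1 − z₀| = |8| = 8 (distance from z₀ to the singularity z = 1).

c_0 = 1/8, c_1 = 1/64, c_2 = 1/512; R = 8.


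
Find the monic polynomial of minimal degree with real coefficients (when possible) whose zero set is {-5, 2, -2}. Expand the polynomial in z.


The polynomial is p(z) = ∏_{α ∈ S} (z − α), where S = {-5, 2, -2}.
Expanding the product yields: p(z) = z^3 + 5·z^2 -4·z -20.
The resulting polynomial has degree 3 and real coefficients as required.

p(z) = z^3 + 5·z^2 -4·z -20.


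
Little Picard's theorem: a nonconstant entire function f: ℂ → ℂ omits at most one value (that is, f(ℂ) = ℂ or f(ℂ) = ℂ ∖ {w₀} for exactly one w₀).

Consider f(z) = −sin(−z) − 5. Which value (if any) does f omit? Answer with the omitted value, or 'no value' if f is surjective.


Little Picard bounds the complement of f(ℂ) to at most one point.
sin is entire and surjective onto ℂ: for every w ∈ ℂ, sin(ζ) = w has a solution ζ ∈ ℂ (e.g., via the complex inverse arcsin). With ζ = −z this gives z = ζ/(-1). Then -1·sin(−z) takes every value in -1·ℂ = ℂ, and adding -5 is a bijection of ℂ. So f is surjective and omits no value. (Note: only on the real line is sin bounded by [−1, 1].)

Omitted value: no value.


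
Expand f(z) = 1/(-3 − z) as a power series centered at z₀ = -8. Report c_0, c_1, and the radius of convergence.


Let w = z − z₀, so z = z₀ + w.
Then -3 − z = -3 − (z₀ + w) = (-3 − z₀) − w = 5 − w.
f(z) = 1/(5 − w) = (1/(5)) · 1/(1 − w/(5)) = Σ_{n≥0} w^n / (5)^(n+1).
So c_n = 1/(5)^(n+1):
  c_0 = 1/(5)^1 = 1/5.
  c_1 = 1/(5)^2 = 1/25.
The series is valid for |w/d| < 1, i.e. |z − z₀| < |d|.
Radius of convergence: R = |-3 − z₀| = |5| = 5 (distance from z₀ to the singularity z = -3).

c_0 = 1/5, c_1 = 1/25; R = 5.


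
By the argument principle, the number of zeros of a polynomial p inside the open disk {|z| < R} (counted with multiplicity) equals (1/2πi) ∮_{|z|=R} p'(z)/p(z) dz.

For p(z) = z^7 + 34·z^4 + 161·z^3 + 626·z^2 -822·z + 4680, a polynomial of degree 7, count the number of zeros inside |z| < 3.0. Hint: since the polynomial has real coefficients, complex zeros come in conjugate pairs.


The zeros of p are: (1 + 2i), (1 - 2i), -4, (3 + 3i), (3 - 3i), (-2 + 3i), (-2 - 3i).
Their magnitudes are: 2.236, 2.236, 4, 4.243, 4.243, 3.606, 3.606.
Zeros with |z| < R = 3.0: (1 + 2i), (1 - 2i).
Count = 2.
By the argument principle, (1/2πi) ∮_{|z|=R} p'(z)/p(z) dz equals exactly this count.

Number of zeros inside |z| < 3.0: 2.


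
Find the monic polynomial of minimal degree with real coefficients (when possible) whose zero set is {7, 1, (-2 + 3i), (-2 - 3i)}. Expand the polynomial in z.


The polynomial is p(z) = ∏_{α ∈ S} (z − α), where S = {7, 1, (-2 + 3i), (-2 - 3i)}.
Expanding the product yields: p(z) = z^4 -4·z^3 -12·z^2 -76·z + 91.
Note conjugate pairs combine to real quadratics: (z − (-2+3i))(z − (-2−3i)) = z² + 4z + 13.
The resulting polynomial has degree 4 and real coefficients as required.

p(z) = z^4 -4·z^3 -12·z^2 -76·z + 91.


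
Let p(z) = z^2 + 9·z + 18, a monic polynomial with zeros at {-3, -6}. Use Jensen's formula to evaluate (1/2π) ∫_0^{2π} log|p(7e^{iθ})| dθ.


Zeros: -6, -3; r = 7.
Inside |z| < r: -6, -3. Outside (|z| ≥ r): ∅.
p(0) = 18, so log|p(0)| = log(18) = 2.8904.
Apply Jensen: I(r) = log|p(0)| + Σ_k log(r/|z_k|), summed over zeros inside |z| < r.
  log(r/|z_k|) for z_k = -3: log(7/3) = 0.8473
  log(r/|z_k|) for z_k = -6: log(7/6) = 0.1542
Sum over inside zeros: 1.0014.
I(r) = log|p(0)| + (inside sum) = 2.8904 + 1.0014 = 3.8918.
Closed form (all zeros inside, monic): I(r) = n·log(r) = 2·log(7) = 3.8918. ✓

I(r) ≈ 3.8918.


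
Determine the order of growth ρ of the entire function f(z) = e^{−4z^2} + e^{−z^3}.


Each summand is entire of order 2 and 3 respectively (as in the single-exponential case). The order of a sum is at most the max of the orders, so ρ ≤ 3. For the lower bound: on |z|=r choose arg z so that -1z^3 is real positive; then |e^{-1z^3}| = e^{1r^3} while |e^{-4z^2}| ≤ e^{4r^2} = o(e^{1r^3}). So |f| ≥ e^{1r^3}(1 − o(1)) and ρ ≥ 3. Hence ρ = max(2, 3) = 3.
Therefore ρ = 3.

Order ρ = 3.


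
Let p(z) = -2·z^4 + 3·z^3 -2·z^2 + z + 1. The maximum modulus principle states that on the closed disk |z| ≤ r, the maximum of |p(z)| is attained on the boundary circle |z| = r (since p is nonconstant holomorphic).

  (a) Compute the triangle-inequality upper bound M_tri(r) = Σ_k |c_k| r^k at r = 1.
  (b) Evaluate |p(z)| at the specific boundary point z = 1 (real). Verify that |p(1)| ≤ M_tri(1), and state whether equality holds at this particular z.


Coefficients: c_0 = 1, c_1 = 1, c_2 = -2, c_3 = 3, c_4 = -2. Radius r = 1.
Part (a). Triangle bound: M_tri(r) = Σ_k |c_k| r^k
  = |1|·1^0 + |1|·1^1 + |-2|·1^2 + |3|·1^3 + |-2|·1^4
  = 1 + 1 + 2 + 3 + 2 = 9.
This bounds M(r) := max_{|z|=r} |p(z)| from above; equality holds iff all terms c_k z^k can be made to align in phase at a single z on |z|=r.
Part (b). At z = 1 (real, on the circle |z| = r):
  p(1) = (1)·1^0 + (1)·1^1 + (-2)·1^2 + (3)·1^3 + (-2)·1^4 = 1.
  |p(1)| = 1.
Check: |p(1)| = 1 ≤ 9 = M_tri(1). ✓ Equality does not hold at z = 1 (the coefficients have mixed signs, so the terms do not all align in phase there).

M_tri(1) = 9; |p(1)| = 1; equality at z=1: no.


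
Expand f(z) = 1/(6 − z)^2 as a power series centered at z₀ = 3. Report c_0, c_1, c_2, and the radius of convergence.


Let w = z − z₀, so z = z₀ + w.
Then 6 − z = 6 − (z₀ + w) = (6 − z₀) − w = 3 − w.
f(z) = 1/(3 − w)^2 = (1/(3)^2) · (1 − w/(3))^{−2}.
By the binomial series (1−u)^{−2} = Σ_{n≥0} C(n+1, 1) u^n for |u|<1, with u = w/(3):
  c_n = C(n+1, 1) / (3)^(n+2).
  c_0 = 1/(3)^2 = 1/9.
  c_1 = 2/(3)^3 = 2/27.
  c_2 = 3/(3)^4 = 1/27.
The series is valid for |w/d| < 1, i.e. |z − z₀| < |d|.
Radius of convergence: R = |6 − z₀| = |3| = 3 (distance from z₀ to the singularity z = 6).

c_0 = 1/9, c_1 = 2/27, c_2 = 1/27; R = 3.


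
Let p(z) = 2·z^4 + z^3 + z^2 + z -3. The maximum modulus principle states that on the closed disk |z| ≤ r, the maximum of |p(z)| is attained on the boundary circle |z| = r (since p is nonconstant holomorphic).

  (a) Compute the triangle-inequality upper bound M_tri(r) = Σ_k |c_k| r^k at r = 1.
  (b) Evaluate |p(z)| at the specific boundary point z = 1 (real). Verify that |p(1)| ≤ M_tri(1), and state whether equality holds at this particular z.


Coefficients: c_0 = -3, c_1 = 1, c_2 = 1, c_3 = 1, c_4 = 2. Radius r = 1.
Part (a). Triangle bound: M_tri(r) = Σ_k |c_k| r^k
  = |-3|·1^0 + |1|·1^1 + |1|·1^2 + |1|·1^3 + |2|·1^4
  = 3 + 1 + 1 + 1 + 2 = 8.
This bounds M(r) := max_{|z|=r} |p(z)| from above; equality holds iff all terms c_k z^k can be made to align in phase at a single z on |z|=r.
Part (b). At z = 1 (real, on the circle |z| = r):
  p(1) = (-3)·1^0 + (1)·1^1 + (1)·1^2 + (1)·1^3 + (2)·1^4 = 2.
  |p(1)| = 2.
Check: |p(1)| = 2 ≤ 8 = M_tri(1). ✓ Equality does not hold at z = 1 (the coefficients have mixed signs, so the terms do not all align in phase there).

M_tri(1) = 8; |p(1)| = 2; equality at z=1: no.
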